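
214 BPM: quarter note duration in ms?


Reasoning:
One quarter-note beat = 60000 / BPM = 60000 / 214 ms
Duration = 60000 / 214
= 280.4 ms


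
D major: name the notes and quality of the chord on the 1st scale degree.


Solution.
D major scale: D E F# G A B C#
Diatonic triad on degree 1 stacks scale notes 1, 3, 5: D F# A
D→F# = 4 semitones; D→A = 7 semitones → major triad
= D F# A (major)


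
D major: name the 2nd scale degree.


Step by step:
Major scale pattern: W-W-H-W-W-W-H (2-2-1-2-2-2-1 semitones)
Starting from D:
  D + 2 semitones → E
  E + 2 semitones → F#
  F# + 1 semitone → G
  G + 2 semitones → A
  A + 2 semitones → B
  B + 2 semitones → C#
  C# + 1 semitone → D
Scale: D E F# G A B C#
Degree 2 = E


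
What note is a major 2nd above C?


Let's work it out.
A 2nd spans 2 letter names, so from C we land on D
A major 2nd = 2 semitones above C
Spell D at that pitch: D
= D


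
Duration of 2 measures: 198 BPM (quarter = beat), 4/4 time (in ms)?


Step by step:
Quarter-note beat duration = 60000 / 198 ms
Beats per measure (4/4) = 4
One measure = 4 × 60000 / 198 = 240000 / 198 ms
2 measures = 2 × 240000 / 198 = 480000 / 198
= 2424.2 ms


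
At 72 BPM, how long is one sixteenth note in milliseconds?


Let's work it out.
One quarter-note beat = 60000 / BPM = 60000 / 72 ms
Sixteenth note = 1/4 × quarter note
Duration = 1/4 × 60000 / 72 = 15000 / 72
= 208.3 ms


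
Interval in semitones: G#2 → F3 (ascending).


Absolute semitone position = octave×12 + chromatic position
G#2: 2×12 + 8 = 32
F3: 3×12 + 5 = 41
Difference = 41 - 32 = 9
= 9 semitones


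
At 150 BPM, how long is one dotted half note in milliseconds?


Working:
One quarter-note beat = 60000 / BPM = 60000 / 150 ms
Dotted half note = 3 × quarter note
Duration = 3 × 60000 / 150 = 180000 / 150
= 1200.0 ms


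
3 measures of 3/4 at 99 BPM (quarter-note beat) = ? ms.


Let's work it out.
Quarter-note beat duration = 60000 / 99 ms
Beats per measure (3/4) = 3
One measure = 3 × 60000 / 99 = 180000 / 99 ms
3 measures = 3 × 180000 / 99 = 540000 / 99
= 5454.5 ms


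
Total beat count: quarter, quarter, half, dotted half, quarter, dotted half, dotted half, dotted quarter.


Reasoning:
Beat values:
  quarter = 1 beat
  quarter = 1 beat
  half = 2 beats
  dotted half = 3 beats
  quarter = 1 beat
  dotted half = 3 beats
  dotted half = 3 beats
  dotted quarter = 1.5 beats
Sum = 1 + 1 + 2 + 3 + 1 + 3 + 3 + 1.5
= 15.5 beats


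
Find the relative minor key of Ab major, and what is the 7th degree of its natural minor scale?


Step by step:
The relative minor shares the major's key signature and starts on its 6th degree
6th degree = a major 6th above the tonic; a major 6th above Ab is F
→ relative minor of Ab major is F minor
F natural minor scale: F G Ab Bb C Db Eb
= F minor; 7th degree = Eb


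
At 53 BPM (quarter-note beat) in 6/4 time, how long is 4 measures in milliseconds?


Working:
Quarter-note beat duration = 60000 / 53 ms
Beats per measure (6/4) = 6
One measure = 6 × 60000 / 53 = 360000 / 53 ms
4 measures = 4 × 360000 / 53 = 1440000 / 53
= 27169.8 ms


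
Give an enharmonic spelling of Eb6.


Enharmonic notes sound the same pitch but are spelled with different letter names
Eb and D# name the same pitch class
= D#6


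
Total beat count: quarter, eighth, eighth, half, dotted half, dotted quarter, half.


Beat values:
  quarter = 1 beat
  eighth = 0.5 beats
  eighth = 0.5 beats
  half = 2 beats
  dotted half = 3 beats
  dotted quarter = 1.5 beats
  half = 2 beats
Sum = 1 + 0.5 + 0.5 + 2 + 3 + 1.5 + 2
= 10.5 beats


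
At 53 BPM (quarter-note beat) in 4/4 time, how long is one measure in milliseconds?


Quarter-note beat duration = 60000 / 53 ms
Beats per measure (4/4) = 4
One measure = 4 × 60000 / 53 = 240000 / 53 ms
= 4528.3 ms


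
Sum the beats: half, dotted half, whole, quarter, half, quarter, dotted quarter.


Let's work it out.
Beat values:
  half = 2 beats
  dotted half = 3 beats
  whole = 4 beats
  quarter = 1 beat
  half = 2 beats
  quarter = 1 beat
  dotted quarter = 1.5 beats
Sum = 2 + 3 + 4 + 1 + 2 + 1 + 1.5
= 14.5 beats


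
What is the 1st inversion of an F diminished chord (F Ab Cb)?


Let's work it out.
Root position: F Ab Cb
1st inversion: move root up an octave
Bass note: Ab
Notes (bottom to top) = Ab Cb F


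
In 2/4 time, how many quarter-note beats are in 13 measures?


Time signature 2/4: the bottom number 4 means the quarter note gets one count
The top number 2 means 2 quarter-note beats per measure
Total = 2 × 13 measures
= 26 quarter-note beats


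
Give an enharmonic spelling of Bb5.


Working:
Enharmonic notes sound the same pitch but are spelled with different letter names
Bb and A# name the same pitch class
= A#5


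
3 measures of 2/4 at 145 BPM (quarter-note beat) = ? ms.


Step by step:
Quarter-note beat duration = 60000 / 145 ms
Beats per measure (2/4) = 2
One measure = 2 × 60000 / 145 = 120000 / 145 ms
3 measures = 3 × 120000 / 145 = 360000 / 145
= 2482.8 ms


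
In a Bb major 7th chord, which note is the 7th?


Step by step:
Major 7th chord = root + major 3rd + perfect 5th + major 7th
Seventh chords stack in thirds, so the letter names are B-D-F-A
Root: Bb
Major 3rd above Bb: D
Perfect 5th above Bb: F
Major 7th above Bb: A
The 7th = A


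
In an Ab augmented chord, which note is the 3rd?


Augmented triad = root + major 3rd (4 semitones) + augmented 5th (8 semitones)
A triad on Ab stacks thirds, so the chord tones use letter names A-C-E
Root: Ab
Major 3rd above Ab: C
Augmented 5th above Ab: E
The 3rd = C


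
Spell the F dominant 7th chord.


Working:
Dominant 7th chord = root + major 3rd + perfect 5th + minor 7th
Seventh chords stack in thirds, so the letter names are F-A-C-E
Root: F
Major 3rd above F: A
Perfect 5th above F: C
Minor 7th above F: Eb
Chord = F A C Eb


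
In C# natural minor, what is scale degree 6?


Let's work it out.
Natural minor scale pattern: W-H-W-W-H-W-W (2-1-2-2-1-2-2 semitones)
Starting from C#:
  C# + 2 semitones → D#
  D# + 1 semitone → E
  E + 2 semitones → F#
  F# + 2 semitones → G#
  G# + 1 semitone → A
  A + 2 semitones → B
  B + 2 semitones → C#
Scale: C# D# E F# G# A B
Degree 6 = A


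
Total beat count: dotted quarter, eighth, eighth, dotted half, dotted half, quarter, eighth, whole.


Let's work it out.
Beat values:
  dotted quarter = 1.5 beats
  eighth = 0.5 beats
  eighth = 0.5 beats
  dotted half = 3 beats
  dotted half = 3 beats
  quarter = 1 beat
  eighth = 0.5 beats
  whole = 4 beats
Sum = 1.5 + 0.5 + 0.5 + 3 + 3 + 1 + 0.5 + 4
= 14 beats


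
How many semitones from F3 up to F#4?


Solution.
Absolute semitone position = octave×12 + chromatic position
F3: 3×12 + 5 = 41
F#4: 4×12 + 6 = 54
Difference = 54 - 41 = 13
= 13 semitones


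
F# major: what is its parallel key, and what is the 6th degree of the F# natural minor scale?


Solution.
Parallel keys share the same tonic but differ in mode
F# major → parallel is F# minor
F# natural minor scale: F# G# A B C# D E
= F# minor; 6th degree = D


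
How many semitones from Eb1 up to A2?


Step by step:
Absolute semitone position = octave×12 + chromatic position
Eb1: 1×12 + 3 = 15
A2: 2×12 + 9 = 33
Difference = 33 - 15 = 18
= 18 semitones


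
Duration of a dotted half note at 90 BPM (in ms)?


One quarter-note beat = 60000 / BPM = 60000 / 90 ms
Dotted half note = 3 × quarter note
Duration = 3 × 60000 / 90 = 180000 / 90
= 2000.0 ms


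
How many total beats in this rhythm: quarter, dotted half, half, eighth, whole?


Beat values:
  quarter = 1 beat
  dotted half = 3 beats
  half = 2 beats
  eighth = 0.5 beats
  whole = 4 beats
Sum = 1 + 3 + 2 + 0.5 + 4
= 10.5 beats


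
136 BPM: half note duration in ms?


Working:
One quarter-note beat = 60000 / BPM = 60000 / 136 ms
Half note = 2 × quarter note
Duration = 2 × 60000 / 136 = 120000 / 136
= 882.4 ms


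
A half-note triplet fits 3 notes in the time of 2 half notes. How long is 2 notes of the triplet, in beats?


Triplet: 3 notes occupy the space of 2 half notes
Space = 2 × 2 = 4 beats
Each triplet note = 4 / 3 = 4/3 beats
2 notes = 2 × 4/3 = 8/3
= 8/3 beats


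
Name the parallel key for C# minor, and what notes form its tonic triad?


Reasoning:
Parallel keys share the same tonic but differ in mode
C# minor → parallel is C# major
Tonic triad of C# major = C# E# G#
= C# major; triad = C# E# G#


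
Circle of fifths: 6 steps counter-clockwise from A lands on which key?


Each counter-clockwise step moves down a perfect 5th (= up a perfect 4th)
From A: A → D → G → C → F → Bb → Eb
= Eb


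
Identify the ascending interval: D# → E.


Solution.
Letter names: D → E spans 2 letter names → a 2nd
Semitones: D# → E = 1 half-step
A 2nd of 1 semitone is a minor 2nd
= minor 2nd


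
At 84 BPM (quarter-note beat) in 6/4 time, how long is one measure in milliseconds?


Step by step:
Quarter-note beat duration = 60000 / 84 ms
Beats per measure (6/4) = 6
One measure = 6 × 60000 / 84 = 360000 / 84 ms
= 4285.7 ms


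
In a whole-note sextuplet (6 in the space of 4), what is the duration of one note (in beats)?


Sextuplet: 6 notes occupy the space of 4 whole notes
Space = 4 × 4 = 16 beats
Each sextuplet note = 16 / 6 = 8/3 beats
= 8/3 beats


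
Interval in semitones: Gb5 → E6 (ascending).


Reasoning:
Absolute semitone position = octave×12 + chromatic position
Gb5: 5×12 + 6 = 66
E6: 6×12 + 4 = 76
Difference = 76 - 66 = 10
= 10 semitones


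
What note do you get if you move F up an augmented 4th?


Step by step:
augmented 4th: 4 letter names, 6 semitones
Letter: F + 3 → B
Pitch: F + 6 semitones, spelled as a B → B
= B


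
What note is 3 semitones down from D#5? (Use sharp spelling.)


Reasoning:
D#5: chromatic position 3 in octave 5 → absolute = 5×12 + 3 = 63
Transpose down 3: 63 - 3 = 60
60 = 5×12 + 0 → C in octave 5
Result = C5


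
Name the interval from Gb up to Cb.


Solution.
Letter names: G → C spans 4 letter names → a 4th
Semitones: Gb → Cb = 5 half-steps
A 4th of 5 semitones is a perfect 4th
= perfect 4th


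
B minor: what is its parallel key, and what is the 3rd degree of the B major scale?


Reasoning:
Parallel keys share the same tonic but differ in mode
B minor → parallel is B major
B major scale: B C# D# E F# G# A#
= B major; 3rd degree = D#


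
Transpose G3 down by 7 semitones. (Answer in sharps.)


Solution.
G3: chromatic position 7 in octave 3 → absolute = 3×12 + 7 = 43
Transpose down 7: 43 - 7 = 36
36 = 3×12 + 0 → C in octave 3
Result = C3


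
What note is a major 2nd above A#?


Solution.
A 2nd spans 2 letter names, so from A we land on B
A major 2nd = 2 semitones above A#
Spell B at that pitch: B#
= B#


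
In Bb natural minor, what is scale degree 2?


Reasoning:
Natural minor scale pattern: W-H-W-W-H-W-W (2-1-2-2-1-2-2 semitones)
Starting from Bb:
  Bb + 2 semitones → C
  C + 1 semitone → Db
  Db + 2 semitones → Eb
  Eb + 2 semitones → F
  F + 1 semitone → Gb
  Gb + 2 semitones → Ab
  Ab + 2 semitones → Bb
Scale: Bb C Db Eb F Gb Ab
Degree 2 = C


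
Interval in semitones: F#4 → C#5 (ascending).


Let's work it out.
Absolute semitone position = octave×12 + chromatic position
F#4: 4×12 + 6 = 54
C#5: 5×12 + 1 = 61
Difference = 61 - 54 = 7
= 7 semitones


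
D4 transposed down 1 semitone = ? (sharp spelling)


D4: chromatic position 2 in octave 4 → absolute = 4×12 + 2 = 50
Transpose down 1: 50 - 1 = 49
49 = 4×12 + 1 → C# in octave 4
Result = C#4


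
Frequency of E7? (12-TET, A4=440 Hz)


Reasoning:
f = 440 × 2^(n/12) where n = semitones from A4
E7: 31 semitones from A4
f = 440 × 2^(31/12)
f = 2637.02 Hz


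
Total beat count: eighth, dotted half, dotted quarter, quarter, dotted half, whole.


Beat values:
  eighth = 0.5 beats
  dotted half = 3 beats
  dotted quarter = 1.5 beats
  quarter = 1 beat
  dotted half = 3 beats
  whole = 4 beats
Sum = 0.5 + 3 + 1.5 + 1 + 3 + 4
= 13 beats


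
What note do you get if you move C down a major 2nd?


major 2nd: 2 letter names, 2 semitones
Letter: C - 1 → B
Pitch: C - 2 semitones, spelled as a B → Bb
= Bb


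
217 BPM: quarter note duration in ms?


Solution.
One quarter-note beat = 60000 / BPM = 60000 / 217 ms
Duration = 60000 / 217
= 276.5 ms


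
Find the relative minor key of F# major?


Reasoning:
The relative minor shares the major's key signature and starts on its 6th degree
6th degree = a major 6th above the tonic; a major 6th above F# is D#
→ relative minor of F# major is D# minor
= D# minor


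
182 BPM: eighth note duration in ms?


One quarter-note beat = 60000 / BPM = 60000 / 182 ms
Eighth note = 1/2 × quarter note
Duration = 1/2 × 60000 / 182 = 30000 / 182
= 164.8 ms


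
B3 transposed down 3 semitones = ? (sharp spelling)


B3: chromatic position 11 in octave 3 → absolute = 3×12 + 11 = 47
Transpose down 3: 47 - 3 = 44
44 = 3×12 + 8 → G# in octave 3
Result = G#3


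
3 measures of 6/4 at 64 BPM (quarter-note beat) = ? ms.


Quarter-note beat duration = 60000 / 64 ms
Beats per measure (6/4) = 6
One measure = 6 × 60000 / 64 = 360000 / 64 ms
3 measures = 3 × 360000 / 64 = 1080000 / 64
= 16875.0 ms


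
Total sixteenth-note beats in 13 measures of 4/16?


Time signature 4/16: the bottom number 16 means the sixteenth note gets one count
The top number 4 means 4 sixteenth-note beats per measure
Total = 4 × 13 measures
= 52 sixteenth-note beats


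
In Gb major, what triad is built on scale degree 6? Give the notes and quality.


Gb major scale: Gb Ab Bb Cb Db Eb F
Diatonic triad on degree 6 stacks scale notes 6, 1, 3: Eb Gb Bb
Eb→Gb = 3 semitones; Eb→Bb = 7 semitones → minor triad
= Eb Gb Bb (minor)


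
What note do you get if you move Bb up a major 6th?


Solution.
major 6th: 6 letter names, 9 semitones
Letter: B + 5 → G
Pitch: Bb + 9 semitones, spelled as a G → G
= G


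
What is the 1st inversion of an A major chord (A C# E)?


Reasoning:
Root position: A C# E
1st inversion: move root up an octave
Bass note: C#
Notes (bottom to top) = C# E A


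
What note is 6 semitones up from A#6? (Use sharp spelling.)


Let's work it out.
A#6: chromatic position 10 in octave 6 → absolute = 6×12 + 10 = 82
Transpose up 6: 82 + 6 = 88
88 = 7×12 + 4 → E in octave 7
Result = E7


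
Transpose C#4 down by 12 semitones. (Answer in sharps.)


C#4: chromatic position 1 in octave 4 → absolute = 4×12 + 1 = 49
Transpose down 12: 49 - 12 = 37
37 = 3×12 + 1 → C# in octave 3
Result = C#3


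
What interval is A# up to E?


Solution.
Letter names: A → E spans 5 letter names → a 5th
Semitones: A# → E = 6 half-steps
A 5th of 6 semitones is a diminished 5th
= diminished 5th


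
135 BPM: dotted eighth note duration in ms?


Let's work it out.
One quarter-note beat = 60000 / BPM = 60000 / 135 ms
Dotted eighth note = 3/4 × quarter note
Duration = 3/4 × 60000 / 135 = 45000 / 135
= 333.3 ms


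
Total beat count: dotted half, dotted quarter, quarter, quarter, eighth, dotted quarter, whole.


Solution.
Beat values:
  dotted half = 3 beats
  dotted quarter = 1.5 beats
  quarter = 1 beat
  quarter = 1 beat
  eighth = 0.5 beats
  dotted quarter = 1.5 beats
  whole = 4 beats
Sum = 3 + 1.5 + 1 + 1 + 0.5 + 1.5 + 4
= 12.5 beats


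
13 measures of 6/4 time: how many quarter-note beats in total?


Step by step:
Time signature 6/4: the bottom number 4 means the quarter note gets one count
The top number 6 means 6 quarter-note beats per measure
Total = 6 × 13 measures
= 78 quarter-note beats


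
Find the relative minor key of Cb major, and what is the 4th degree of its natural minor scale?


Step by step:
The relative minor shares the major's key signature and starts on its 6th degree
6th degree = a major 6th above the tonic; a major 6th above Cb is Ab
→ relative minor of Cb major is Ab minor
Ab natural minor scale: Ab Bb Cb Db Eb Fb Gb
= Ab minor; 4th degree = Db


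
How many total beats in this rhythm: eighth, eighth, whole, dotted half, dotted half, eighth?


Solution.
Beat values:
  eighth = 0.5 beats
  eighth = 0.5 beats
  whole = 4 beats
  dotted half = 3 beats
  dotted half = 3 beats
  eighth = 0.5 beats
Sum = 0.5 + 0.5 + 4 + 3 + 3 + 0.5
= 11.5 beats


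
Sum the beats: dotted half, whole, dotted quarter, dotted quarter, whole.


Working:
Beat values:
  dotted half = 3 beats
  whole = 4 beats
  dotted quarter = 1.5 beats
  dotted quarter = 1.5 beats
  whole = 4 beats
Sum = 3 + 4 + 1.5 + 1.5 + 4
= 14 beats


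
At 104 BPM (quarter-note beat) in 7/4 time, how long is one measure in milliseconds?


Quarter-note beat duration = 60000 / 104 ms
Beats per measure (7/4) = 7
One measure = 7 × 60000 / 104 = 420000 / 104 ms
= 4038.5 ms


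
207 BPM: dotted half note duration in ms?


Reasoning:
One quarter-note beat = 60000 / BPM = 60000 / 207 ms
Dotted half note = 3 × quarter note
Duration = 3 × 60000 / 207 = 180000 / 207
= 869.6 ms


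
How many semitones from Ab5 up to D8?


Let's work it out.
Absolute semitone position = octave×12 + chromatic position
Ab5: 5×12 + 8 = 68
D8: 8×12 + 2 = 98
Difference = 98 - 68 = 30
= 30 semitones


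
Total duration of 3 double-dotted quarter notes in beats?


Base quarter note = 1 beat
Dot 1 adds half the previous value: +1/2
Dot 2 adds half the previous value: +1/4
One double-dotted quarter = 1 + 1/2 + 1/4 = 7/4
3 of them = 3 × 7/4 = 21/4
= 21/4 beats


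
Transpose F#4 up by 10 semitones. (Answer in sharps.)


Let's work it out.
F#4: chromatic position 6 in octave 4 → absolute = 4×12 + 6 = 54
Transpose up 10: 54 + 10 = 64
64 = 5×12 + 4 → E in octave 5
Result = E5


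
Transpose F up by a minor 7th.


minor 7th: 7 letter names, 10 semitones
Letter: F + 6 → E
Pitch: F + 10 semitones, spelled as an E → Eb
= Eb


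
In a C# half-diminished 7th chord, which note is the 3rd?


Solution.
Half-diminished 7th chord = root + minor 3rd + diminished 5th + minor 7th
Seventh chords stack in thirds, so the letter names are C-E-G-B
Root: C#
Minor 3rd above C#: E
Diminished 5th above C#: G
Minor 7th above C#: B
The 3rd = E


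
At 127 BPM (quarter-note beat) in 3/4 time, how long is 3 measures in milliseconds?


Solution.
Quarter-note beat duration = 60000 / 127 ms
Beats per measure (3/4) = 3
One measure = 3 × 60000 / 127 = 180000 / 127 ms
3 measures = 3 × 180000 / 127 = 540000 / 127
= 4252.0 ms


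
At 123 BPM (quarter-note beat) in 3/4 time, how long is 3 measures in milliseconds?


Reasoning:
Quarter-note beat duration = 60000 / 123 ms
Beats per measure (3/4) = 3
One measure = 3 × 60000 / 123 = 180000 / 123 ms
3 measures = 3 × 180000 / 123 = 540000 / 123
= 4390.2 ms


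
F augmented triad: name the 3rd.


Working:
Augmented triad = root + major 3rd (4 semitones) + augmented 5th (8 semitones)
A triad on F stacks thirds, so the chord tones use letter names F-A-C
Root: F
Major 3rd above F: A
Augmented 5th above F: C#
The 3rd = A


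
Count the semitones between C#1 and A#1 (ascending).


Absolute semitone position = octave×12 + chromatic position
C#1: 1×12 + 1 = 13
A#1: 1×12 + 10 = 22
Difference = 22 - 13 = 9
= 9 semitones


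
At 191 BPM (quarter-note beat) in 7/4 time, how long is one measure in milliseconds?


Working:
Quarter-note beat duration = 60000 / 191 ms
Beats per measure (7/4) = 7
One measure = 7 × 60000 / 191 = 420000 / 191 ms
= 2199.0 ms


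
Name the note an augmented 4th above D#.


Working:
A 4th spans 4 letter names, so from D we land on G
An augmented 4th = 6 semitones above D#
Spell G at that pitch: G##
= G##


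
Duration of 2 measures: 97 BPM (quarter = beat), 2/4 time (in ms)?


Solution.
Quarter-note beat duration = 60000 / 97 ms
Beats per measure (2/4) = 2
One measure = 2 × 60000 / 97 = 120000 / 97 ms
2 measures = 2 × 120000 / 97 = 240000 / 97
= 2474.2 ms


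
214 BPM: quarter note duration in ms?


Working:
One quarter-note beat = 60000 / BPM = 60000 / 214 ms
Duration = 60000 / 214
= 280.4 ms


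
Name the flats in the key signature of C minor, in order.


Working:
Flat minor keys: A(0), D(1), G(2), C(3), F(4), Bb(5), Eb(6), Ab(7)
C minor has 3 flats
Order of flats: Bb Eb Ab Db Gb Cb Fb → first 3: Bb, Eb, Ab
= Bb, Eb, Ab


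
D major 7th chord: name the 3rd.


Working:
Major 7th chord = root + major 3rd + perfect 5th + major 7th
Seventh chords stack in thirds, so the letter names are D-F-A-C
Root: D
Major 3rd above D: F#
Perfect 5th above D: A
Major 7th above D: C#
The 3rd = F#


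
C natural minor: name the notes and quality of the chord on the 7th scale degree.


C natural minor scale: C D Eb F G Ab Bb
Diatonic triad on degree 7 stacks scale notes 7, 2, 4: Bb D F
Bb→D = 4 semitones; Bb→F = 7 semitones → major triad
= Bb D F (major)


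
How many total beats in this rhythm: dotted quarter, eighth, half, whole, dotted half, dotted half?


Beat values:
  dotted quarter = 1.5 beats
  eighth = 0.5 beats
  half = 2 beats
  whole = 4 beats
  dotted half = 3 beats
  dotted half = 3 beats
Sum = 1.5 + 0.5 + 2 + 4 + 3 + 3
= 14 beats


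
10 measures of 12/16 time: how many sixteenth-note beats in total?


Time signature 12/16: the bottom number 16 means the sixteenth note gets one count
The top number 12 means 12 sixteenth-note beats per measure
Total = 12 × 10 measures
= 120 sixteenth-note beats


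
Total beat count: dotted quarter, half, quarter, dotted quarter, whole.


Solution.
Beat values:
  dotted quarter = 1.5 beats
  half = 2 beats
  quarter = 1 beat
  dotted quarter = 1.5 beats
  whole = 4 beats
Sum = 1.5 + 2 + 1 + 1.5 + 4
= 10 beats


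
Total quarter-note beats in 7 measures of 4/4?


Time signature 4/4: the bottom number 4 means the quarter note gets one count
The top number 4 means 4 quarter-note beats per measure
Total = 4 × 7 measures
= 28 quarter-note beats


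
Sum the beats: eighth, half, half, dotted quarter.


Beat values:
  eighth = 0.5 beats
  half = 2 beats
  half = 2 beats
  dotted quarter = 1.5 beats
Sum = 0.5 + 2 + 2 + 1.5
= 6 beats


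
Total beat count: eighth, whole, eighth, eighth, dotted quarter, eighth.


Step by step:
Beat values:
  eighth = 0.5 beats
  whole = 4 beats
  eighth = 0.5 beats
  eighth = 0.5 beats
  dotted quarter = 1.5 beats
  eighth = 0.5 beats
Sum = 0.5 + 4 + 0.5 + 0.5 + 1.5 + 0.5
= 7.5 beats


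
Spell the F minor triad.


Minor triad = root + minor 3rd (3 semitones) + perfect 5th (7 semitones)
A triad on F stacks thirds, so the chord tones use letter names F-A-C
Root: F
Minor 3rd above F: Ab
Perfect 5th above F: C
Chord = F Ab C


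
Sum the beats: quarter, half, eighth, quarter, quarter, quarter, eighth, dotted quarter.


Reasoning:
Beat values:
  quarter = 1 beat
  half = 2 beats
  eighth = 0.5 beats
  quarter = 1 beat
  quarter = 1 beat
  quarter = 1 beat
  eighth = 0.5 beats
  dotted quarter = 1.5 beats
Sum = 1 + 2 + 0.5 + 1 + 1 + 1 + 0.5 + 1.5
= 8.5 beats


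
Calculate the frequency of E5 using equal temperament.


f = 440 × 2^(n/12) where n = semitones from A4
E5: 7 semitones from A4
f = 440 × 2^(7/12)
f = 659.26 Hz


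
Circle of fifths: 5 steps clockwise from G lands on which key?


Reasoning:
Each clockwise step on the circle of fifths moves up a perfect 5th
From G: G → D → A → E → B → F#/Gb
= F#/Gb


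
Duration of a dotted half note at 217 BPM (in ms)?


Step by step:
One quarter-note beat = 60000 / BPM = 60000 / 217 ms
Dotted half note = 3 × quarter note
Duration = 3 × 60000 / 217 = 180000 / 217
= 829.5 ms


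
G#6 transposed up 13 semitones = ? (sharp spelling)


Reasoning:
G#6: chromatic position 8 in octave 6 → absolute = 6×12 + 8 = 80
Transpose up 13: 80 + 13 = 93
93 = 7×12 + 9 → A in octave 7
Result = A7


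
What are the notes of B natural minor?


Reasoning:
Natural minor scale pattern: W-H-W-W-H-W-W (2-1-2-2-1-2-2 semitones)
Starting from B:
  B + 2 semitones → C#
  C# + 1 semitone → D
  D + 2 semitones → E
  E + 2 semitones → F#
  F# + 1 semitone → G
  G + 2 semitones → A
  A + 2 semitones → B
Scale = B C# D E F# G A


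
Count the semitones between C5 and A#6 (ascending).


Absolute semitone position = octave×12 + chromatic position
C5: 5×12 + 0 = 60
A#6: 6×12 + 10 = 82
Difference = 82 - 60 = 22
= 22 semitones


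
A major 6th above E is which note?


A 6th spans 6 letter names, so from E we land on C
A major 6th = 9 semitones above E
Spell C at that pitch: C#
= C#


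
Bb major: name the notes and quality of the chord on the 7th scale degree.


Step by step:
Bb major scale: Bb C D Eb F G A
Diatonic triad on degree 7 stacks scale notes 7, 2, 4: A C Eb
A→C = 3 semitones; A→Eb = 6 semitones → diminished triad
= A C Eb (diminished)


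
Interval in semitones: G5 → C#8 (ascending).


Absolute semitone position = octave×12 + chromatic position
G5: 5×12 + 7 = 67
C#8: 8×12 + 1 = 97
Difference = 97 - 67 = 30
= 30 semitones


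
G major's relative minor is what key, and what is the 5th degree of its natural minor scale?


Working:
The relative minor shares the major's key signature and starts on its 6th degree
6th degree = a major 6th above the tonic; a major 6th above G is E
→ relative minor of G major is E minor
E natural minor scale: E F# G A B C D
= E minor; 5th degree = B


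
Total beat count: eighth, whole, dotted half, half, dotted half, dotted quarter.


Reasoning:
Beat values:
  eighth = 0.5 beats
  whole = 4 beats
  dotted half = 3 beats
  half = 2 beats
  dotted half = 3 beats
  dotted quarter = 1.5 beats
Sum = 0.5 + 4 + 3 + 2 + 3 + 1.5
= 14 beats


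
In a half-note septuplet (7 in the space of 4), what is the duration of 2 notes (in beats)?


Working:
Septuplet: 7 notes occupy the space of 4 half notes
Space = 4 × 2 = 8 beats
Each septuplet note = 8 / 7 = 8/7 beats
2 notes = 2 × 8/7 = 16/7
= 16/7 beats


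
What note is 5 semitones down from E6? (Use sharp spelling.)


Working:
E6: chromatic position 4 in octave 6 → absolute = 6×12 + 4 = 76
Transpose down 5: 76 - 5 = 71
71 = 5×12 + 11 → B in octave 5
Result = B5


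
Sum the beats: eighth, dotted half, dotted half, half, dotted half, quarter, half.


Step by step:
Beat values:
  eighth = 0.5 beats
  dotted half = 3 beats
  dotted half = 3 beats
  half = 2 beats
  dotted half = 3 beats
  quarter = 1 beat
  half = 2 beats
Sum = 0.5 + 3 + 3 + 2 + 3 + 1 + 2
= 14.5 beats


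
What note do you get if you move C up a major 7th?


Reasoning:
major 7th: 7 letter names, 11 semitones
Letter: C + 6 → B
Pitch: C + 11 semitones, spelled as a B → B
= B


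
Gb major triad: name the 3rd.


Working:
Major triad = root + major 3rd (4 semitones) + perfect 5th (7 semitones)
A triad on Gb stacks thirds, so the chord tones use letter names G-B-D
Root: Gb
Major 3rd above Gb: Bb
Perfect 5th above Gb: Db
The 3rd = Bb


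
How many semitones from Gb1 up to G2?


Step by step:
Absolute semitone position = octave×12 + chromatic position
Gb1: 1×12 + 6 = 18
G2: 2×12 + 7 = 31
Difference = 31 - 18 = 13
= 13 semitones


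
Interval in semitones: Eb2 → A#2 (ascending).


Let's work it out.
Absolute semitone position = octave×12 + chromatic position
Eb2: 2×12 + 3 = 27
A#2: 2×12 + 10 = 34
Difference = 34 - 27 = 7
= 7 semitones


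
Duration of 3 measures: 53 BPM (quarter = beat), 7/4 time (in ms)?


Quarter-note beat duration = 60000 / 53 ms
Beats per measure (7/4) = 7
One measure = 7 × 60000 / 53 = 420000 / 53 ms
3 measures = 3 × 420000 / 53 = 1260000 / 53
= 23773.6 ms


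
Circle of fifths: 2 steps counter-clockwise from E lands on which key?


Reasoning:
Each counter-clockwise step moves down a perfect 5th (= up a perfect 4th)
From E: E → A → D
= D


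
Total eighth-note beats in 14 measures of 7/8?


Time signature 7/8: the bottom number 8 means the eighth note gets one count
The top number 7 means 7 eighth-note beats per measure
Total = 7 × 14 measures
= 98 eighth-note beats


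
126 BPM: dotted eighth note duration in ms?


Reasoning:
One quarter-note beat = 60000 / BPM = 60000 / 126 ms
Dotted eighth note = 3/4 × quarter note
Duration = 3/4 × 60000 / 126 = 45000 / 126
= 357.1 ms


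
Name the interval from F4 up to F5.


Reasoning:
Letter names: F → F spans 8 letter names → an octave
Semitones: F4 → F5 = 12 half-steps
An octave of 12 semitones is a perfect octave
= perfect octave


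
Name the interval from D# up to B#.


Solution.
Letter names: D → B spans 6 letter names → a 6th
Semitones: D# → B# = 9 half-steps
A 6th of 9 semitones is a major 6th
= major 6th


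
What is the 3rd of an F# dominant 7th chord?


Dominant 7th chord = root + major 3rd + perfect 5th + minor 7th
Seventh chords stack in thirds, so the letter names are F-A-C-E
Root: F#
Major 3rd above F#: A#
Perfect 5th above F#: C#
Minor 7th above F#: E
The 3rd = A#


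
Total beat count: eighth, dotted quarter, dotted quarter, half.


Solution.
Beat values:
  eighth = 0.5 beats
  dotted quarter = 1.5 beats
  dotted quarter = 1.5 beats
  half = 2 beats
Sum = 0.5 + 1.5 + 1.5 + 2
= 5.5 beats


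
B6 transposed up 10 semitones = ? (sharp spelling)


Let's work it out.
B6: chromatic position 11 in octave 6 → absolute = 6×12 + 11 = 83
Transpose up 10: 83 + 10 = 93
93 = 7×12 + 9 → A in octave 7
Result = A7


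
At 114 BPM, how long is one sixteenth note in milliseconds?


Reasoning:
One quarter-note beat = 60000 / BPM = 60000 / 114 ms
Sixteenth note = 1/4 × quarter note
Duration = 1/4 × 60000 / 114 = 15000 / 114
= 131.6 ms


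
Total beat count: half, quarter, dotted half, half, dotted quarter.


Let's work it out.
Beat values:
  half = 2 beats
  quarter = 1 beat
  dotted half = 3 beats
  half = 2 beats
  dotted quarter = 1.5 beats
Sum = 2 + 1 + 3 + 2 + 1.5
= 9.5 beats


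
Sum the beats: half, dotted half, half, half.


Reasoning:
Beat values:
  half = 2 beats
  dotted half = 3 beats
  half = 2 beats
  half = 2 beats
Sum = 2 + 3 + 2 + 2
= 9 beats


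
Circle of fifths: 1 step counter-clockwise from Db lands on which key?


Reasoning:
Each counter-clockwise step moves down a perfect 5th (= up a perfect 4th)
From Db: Db → F#/Gb
= F#/Gb


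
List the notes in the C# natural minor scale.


Natural minor scale pattern: W-H-W-W-H-W-W (2-1-2-2-1-2-2 semitones)
Starting from C#:
  C# + 2 semitones → D#
  D# + 1 semitone → E
  E + 2 semitones → F#
  F# + 2 semitones → G#
  G# + 1 semitone → A
  A + 2 semitones → B
  B + 2 semitones → C#
Scale = C# D# E F# G# A B


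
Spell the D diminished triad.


Solution.
Diminished triad = root + minor 3rd (3 semitones) + diminished 5th (6 semitones)
A triad on D stacks thirds, so the chord tones use letter names D-F-A
Root: D
Minor 3rd above D: F
Diminished 5th above D: Ab
Chord = D F Ab


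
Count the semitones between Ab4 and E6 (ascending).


Absolute semitone position = octave×12 + chromatic position
Ab4: 4×12 + 8 = 56
E6: 6×12 + 4 = 76
Difference = 76 - 56 = 20
= 20 semitones


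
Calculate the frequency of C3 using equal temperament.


Solution.
f = 440 × 2^(n/12) where n = semitones from A4
C3: -21 semitones from A4
f = 440 × 2^(-21/12)
f = 130.81 Hz


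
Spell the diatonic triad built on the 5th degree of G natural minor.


Solution.
G natural minor scale: G A Bb C D Eb F
Diatonic triad on degree 5 stacks scale notes 5, 7, 2: D F A
D→F = 3 semitones; D→A = 7 semitones → minor triad
= D F A (minor)


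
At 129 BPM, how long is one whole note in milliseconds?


Let's work it out.
One quarter-note beat = 60000 / BPM = 60000 / 129 ms
Whole note = 4 × quarter note
Duration = 4 × 60000 / 129 = 240000 / 129
= 1860.5 ms


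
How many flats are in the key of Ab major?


Reasoning:
Flat major keys: C(0), F(1), Bb(2), Eb(3), Ab(4), Db(5), Gb(6), Cb(7)
Ab major has 4 flats
Order of flats: Bb Eb Ab Db Gb Cb Fb → first 4: Bb, Eb, Ab, Db
= 4 flats


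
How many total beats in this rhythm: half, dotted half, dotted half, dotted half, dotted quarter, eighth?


Step by step:
Beat values:
  half = 2 beats
  dotted half = 3 beats
  dotted half = 3 beats
  dotted half = 3 beats
  dotted quarter = 1.5 beats
  eighth = 0.5 beats
Sum = 2 + 3 + 3 + 3 + 1.5 + 0.5
= 13 beats


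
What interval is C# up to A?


Letter names: C → A spans 6 letter names → a 6th
Semitones: C# → A = 8 half-steps
A 6th of 8 semitones is a minor 6th
= minor 6th


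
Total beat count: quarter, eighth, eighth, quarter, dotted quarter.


Working:
Beat values:
  quarter = 1 beat
  eighth = 0.5 beats
  eighth = 0.5 beats
  quarter = 1 beat
  dotted quarter = 1.5 beats
Sum = 1 + 0.5 + 0.5 + 1 + 1.5
= 4.5 beats


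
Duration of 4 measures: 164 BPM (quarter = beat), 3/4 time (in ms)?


Quarter-note beat duration = 60000 / 164 ms
Beats per measure (3/4) = 3
One measure = 3 × 60000 / 164 = 180000 / 164 ms
4 measures = 4 × 180000 / 164 = 720000 / 164
= 4390.2 ms


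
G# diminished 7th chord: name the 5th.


Diminished 7th chord = root + minor 3rd + diminished 5th + diminished 7th
Seventh chords stack in thirds, so the letter names are G-B-D-F
Root: G#
Minor 3rd above G#: B
Diminished 5th above G#: D
Diminished 7th above G#: F
The 5th = D


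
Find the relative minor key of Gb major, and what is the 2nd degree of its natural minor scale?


The relative minor shares the major's key signature and starts on its 6th degree
6th degree = a major 6th above the tonic; a major 6th above Gb is Eb
→ relative minor of Gb major is Eb minor
Eb natural minor scale: Eb F Gb Ab Bb Cb Db
= Eb minor; 2nd degree = F


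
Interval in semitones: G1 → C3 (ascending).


Absolute semitone position = octave×12 + chromatic position
G1: 1×12 + 7 = 19
C3: 3×12 + 0 = 36
Difference = 36 - 19 = 17
= 17 semitones


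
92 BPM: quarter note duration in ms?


Let's work it out.
One quarter-note beat = 60000 / BPM = 60000 / 92 ms
Duration = 60000 / 92
= 652.2 ms


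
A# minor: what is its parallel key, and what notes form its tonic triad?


Parallel keys share the same tonic but differ in mode
A# minor → parallel is A# major
Tonic triad of A# major = A# C## E#
= A# major; triad = A# C## E#


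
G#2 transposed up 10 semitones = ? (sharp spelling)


G#2: chromatic position 8 in octave 2 → absolute = 2×12 + 8 = 32
Transpose up 10: 32 + 10 = 42
42 = 3×12 + 6 → F# in octave 3
Result = F#3


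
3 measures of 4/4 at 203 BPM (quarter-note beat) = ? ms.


Reasoning:
Quarter-note beat duration = 60000 / 203 ms
Beats per measure (4/4) = 4
One measure = 4 × 60000 / 203 = 240000 / 203 ms
3 measures = 3 × 240000 / 203 = 720000 / 203
= 3546.8 ms


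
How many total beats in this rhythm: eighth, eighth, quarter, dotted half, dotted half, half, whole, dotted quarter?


Let's work it out.
Beat values:
  eighth = 0.5 beats
  eighth = 0.5 beats
  quarter = 1 beat
  dotted half = 3 beats
  dotted half = 3 beats
  half = 2 beats
  whole = 4 beats
  dotted quarter = 1.5 beats
Sum = 0.5 + 0.5 + 1 + 3 + 3 + 2 + 4 + 1.5
= 15.5 beats


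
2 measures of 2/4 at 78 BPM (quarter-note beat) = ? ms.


Step by step:
Quarter-note beat duration = 60000 / 78 ms
Beats per measure (2/4) = 2
One measure = 2 × 60000 / 78 = 120000 / 78 ms
2 measures = 2 × 120000 / 78 = 240000 / 78
= 3076.9 ms


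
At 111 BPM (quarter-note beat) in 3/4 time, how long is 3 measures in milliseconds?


Reasoning:
Quarter-note beat duration = 60000 / 111 ms
Beats per measure (3/4) = 3
One measure = 3 × 60000 / 111 = 180000 / 111 ms
3 measures = 3 × 180000 / 111 = 540000 / 111
= 4864.9 ms


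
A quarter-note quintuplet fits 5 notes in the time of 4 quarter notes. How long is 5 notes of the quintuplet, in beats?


Quintuplet: 5 notes occupy the space of 4 quarter notes
Space = 4 × 1 = 4 beats
Each quintuplet note = 4 / 5 = 4/5 beats
5 notes = 5 × 4/5 = 4
= 4 beats


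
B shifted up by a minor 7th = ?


Reasoning:
minor 7th: 7 letter names, 10 semitones
Letter: B + 6 → A
Pitch: B + 10 semitones, spelled as an A → A
= A


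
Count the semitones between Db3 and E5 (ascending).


Solution.
Absolute semitone position = octave×12 + chromatic position
Db3: 3×12 + 1 = 37
E5: 5×12 + 4 = 64
Difference = 64 - 37 = 27
= 27 semitones


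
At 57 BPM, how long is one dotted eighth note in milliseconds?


Solution.
One quarter-note beat = 60000 / BPM = 60000 / 57 ms
Dotted eighth note = 3/4 × quarter note
Duration = 3/4 × 60000 / 57 = 45000 / 57
= 789.5 ms


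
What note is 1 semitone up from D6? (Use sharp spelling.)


D6: chromatic position 2 in octave 6 → absolute = 6×12 + 2 = 74
Transpose up 1: 74 + 1 = 75
75 = 6×12 + 3 → D# in octave 6
Result = D#6


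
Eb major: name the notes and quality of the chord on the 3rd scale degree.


Eb major scale: Eb F G Ab Bb C D
Diatonic triad on degree 3 stacks scale notes 3, 5, 7: G Bb D
G→Bb = 3 semitones; G→D = 7 semitones → minor triad
= G Bb D (minor)


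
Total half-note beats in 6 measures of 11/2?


Solution.
Time signature 11/2: the bottom number 2 means the half note gets one count
The top number 11 means 11 half-note beats per measure
Total = 11 × 6 measures
= 66 half-note beats


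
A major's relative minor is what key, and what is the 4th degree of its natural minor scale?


Let's work it out.
The relative minor shares the major's key signature and starts on its 6th degree
6th degree = a major 6th above the tonic; a major 6th above A is F#
→ relative minor of A major is F# minor
F# natural minor scale: F# G# A B C# D E
= F# minor; 4th degree = B


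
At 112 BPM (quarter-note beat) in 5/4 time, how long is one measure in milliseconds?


Reasoning:
Quarter-note beat duration = 60000 / 112 ms
Beats per measure (5/4) = 5
One measure = 5 × 60000 / 112 = 300000 / 112 ms
= 2678.6 ms


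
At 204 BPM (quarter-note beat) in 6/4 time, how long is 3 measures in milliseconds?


Let's work it out.
Quarter-note beat duration = 60000 / 204 ms
Beats per measure (6/4) = 6
One measure = 6 × 60000 / 204 = 360000 / 204 ms
3 measures = 3 × 360000 / 204 = 1080000 / 204
= 5294.1 ms


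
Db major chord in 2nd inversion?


Working:
Root position: Db F Ab
2nd inversion: move root and 3rd up an octave
Bass note: Ab
Notes (bottom to top) = Ab Db F


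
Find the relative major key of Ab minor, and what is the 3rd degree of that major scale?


Working:
The relative major shares the key signature and is a minor 3rd above the minor tonic
A minor 3rd above Ab is Cb
→ relative major of Ab minor is Cb major
Cb major scale: Cb Db Eb Fb Gb Ab Bb
= Cb major; 3rd degree = Eb


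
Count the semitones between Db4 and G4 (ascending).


Absolute semitone position = octave×12 + chromatic position
Db4: 4×12 + 1 = 49
G4: 4×12 + 7 = 55
Difference = 55 - 49 = 6
= 6 semitones


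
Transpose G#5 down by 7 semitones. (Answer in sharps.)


G#5: chromatic position 8 in octave 5 → absolute = 5×12 + 8 = 68
Transpose down 7: 68 - 7 = 61
61 = 5×12 + 1 → C# in octave 5
Result = C#5


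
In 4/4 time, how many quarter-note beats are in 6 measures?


Solution.
Time signature 4/4: the bottom number 4 means the quarter note gets one count
The top number 4 means 4 quarter-note beats per measure
Total = 4 × 6 measures
= 24 quarter-note beats


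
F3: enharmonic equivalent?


Enharmonic notes sound the same pitch but are spelled with different letter names
F and Gbb name the same pitch class
= Gbb3


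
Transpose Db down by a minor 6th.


minor 6th: 6 letter names, 8 semitones
Letter: D - 5 → F
Pitch: Db - 8 semitones, spelled as an F → F
= F
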